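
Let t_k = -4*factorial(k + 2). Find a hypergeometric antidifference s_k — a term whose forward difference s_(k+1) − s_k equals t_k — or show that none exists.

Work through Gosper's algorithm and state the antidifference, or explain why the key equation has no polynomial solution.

none (Gosper's algorithm certifies no s_k)

Ratio r(k) = k + 3.
Gosper form: A/B · C(k+1)/C(k) with A=k + 3, B=1, C=1.
f must satisfy (k + 3)·f(k+1) − (1)·f(k) = 1.
From deg A=1, deg B=0, deg C=0: d=-1.
deg f ≤ -1 is impossible — no certificate.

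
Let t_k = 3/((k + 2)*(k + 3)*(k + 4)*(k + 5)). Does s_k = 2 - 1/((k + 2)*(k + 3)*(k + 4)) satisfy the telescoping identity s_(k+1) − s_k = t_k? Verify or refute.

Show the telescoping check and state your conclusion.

s_(k+1) = 2 - 1/((k + 3)*(k + 4)*(k + 5))
s_(k+1) − s_k = 3/((k + 2)*(k + 3)*(k + 4)*(k + 5))
(s_(k+1) − s_k) − t_k = 0

valid; difference matches t_k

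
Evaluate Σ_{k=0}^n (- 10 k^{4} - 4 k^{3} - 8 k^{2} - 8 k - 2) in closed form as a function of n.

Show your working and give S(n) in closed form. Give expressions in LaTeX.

Compute t_(k+1)/t_k: get (5*k**4 + 22*k**3 + 40*k**2 + 38*k + 16)/(5*k**4 + 2*k**3 + 4*k**2 + 4*k + 1).
Take A(k)=1, B(k)=1, C(k)=k**4 + 2*k**3/5 + 4*k**2/5 + 4*k/5 + 1/5.
Need (1)·f(k+1) − (1)·f(k) = k**4 + 2*k**3/5 + 4*k**2/5 + 4*k/5 + 1/5.
From deg A=0, deg B=0, deg C=4: d=5.
Solve for f: f(k) = k*(2*k**4 - 4*k**3 + 4*k**2 + k - 1)/10 (degree 5 ≤ 5).
So s_k = (B(k−1)f/C)·t_k = (k*(2*k**4 - 4*k**3 + 4*k**2 + k - 1)/(2*(5*k**4 + 2*k**3 + 4*k**2 + 4*k + 1)))·t_k = k*(-2*k**4 + 4*k**3 - 4*k**2 - k + 1).
Check: Δs_k = -10*k**4 - 4*k**3 - 8*k**2 - 8*k - 2. ✓
s_(n+1) = -2*n**5 - 6*n**4 - 8*n**3 - 9*n**2 - 7*n - 2 and s_(0) = 0, so S(n) = -2*n**5 - 6*n**4 - 8*n**3 - 9*n**2 - 7*n - 2.

S(n) = - 2 n^{5} - 6 n^{4} - 8 n^{3} - 9 n^{2} - 7 n - 2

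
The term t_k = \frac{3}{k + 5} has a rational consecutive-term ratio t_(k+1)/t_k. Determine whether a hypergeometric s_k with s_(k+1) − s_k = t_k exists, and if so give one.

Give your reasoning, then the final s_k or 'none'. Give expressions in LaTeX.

Compute t_(k+1)/t_k: get (k + 5)/(k + 6).
So A=k + 5 and B=k + 6, with C=1.
f must satisfy (k + 5)·f(k+1) − (k + 5)·f(k) = 1.
Degrees (1,1,0) ⇒ d ≤ 0.
Generic f = c0 gives residual -1; -1 = 0 cannot hold, so t_k is not Gosper-summable.

not Gosper-summable; s_k does not exist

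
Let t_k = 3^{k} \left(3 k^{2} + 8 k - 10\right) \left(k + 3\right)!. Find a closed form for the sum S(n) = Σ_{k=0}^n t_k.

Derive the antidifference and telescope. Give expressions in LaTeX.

S(n) = 3 \cdot 3^{n} n \left(n + 4\right)! - 3 \cdot 3^{n} \left(n + 4\right)! + 12

Ratio r(k) = 3*(3*k**3 + 26*k**2 + 57*k + 4)/(3*k**2 + 8*k - 10).
So A=3*k + 12 and B=1, with C=k**2 + 8*k/3 - 10/3.
Need (3*k + 12)·f(k+1) − (1)·f(k) = k**2 + 8*k/3 - 10/3.
From deg A=1, deg B=0, deg C=2: d=1.
Match coefficients ⇒ f(k) = (k - 2)/3.
Certificate R = B(k−1)f/C = (k - 2)/(3*k**2 + 8*k - 10) gives s_k = 3**k*(k - 2)*factorial(k + 3).
Verify: 3**k*(3*k**2 + 8*k - 10)*factorial(k + 3) matches t_k.
Evaluate: s_(n+1) = 3**(n + 1)*(n - 1)*factorial(n + 4); subtract s_(0) = -12 ⇒ S(n) = 3*3**n*n*factorial(n + 4) - 3*3**n*factorial(n + 4) + 12.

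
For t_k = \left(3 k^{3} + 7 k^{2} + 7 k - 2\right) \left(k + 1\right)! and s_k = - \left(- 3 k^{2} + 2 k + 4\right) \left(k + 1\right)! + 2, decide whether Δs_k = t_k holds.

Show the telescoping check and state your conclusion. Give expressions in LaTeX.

s_(k+1) = -(2*k - 3*(k + 1)**2 + 6)*factorial(k + 2) + 2
s_(k+1) − s_k = (3*k**3 + 7*k**2 + 7*k - 2)*factorial(k + 1)
(s_(k+1) − s_k) − t_k = 0

Valid — Δs_k = t_k.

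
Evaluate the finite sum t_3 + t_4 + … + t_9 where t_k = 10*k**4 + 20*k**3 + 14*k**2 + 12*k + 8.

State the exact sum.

Σ = 197960

t_(k+1)/t_k = (5*k**4 + 30*k**3 + 67*k**2 + 70*k + 32)/(5*k**4 + 10*k**3 + 7*k**2 + 6*k + 4).
A = 1, B = 1, C = k**4 + 2*k**3 + 7*k**2/5 + 6*k/5 + 4/5.
Solve (1)·f(k+1) − (1)·f(k) = k**4 + 2*k**3 + 7*k**2/5 + 6*k/5 + 4/5.
Degrees (0,0,4) ⇒ d ≤ 5.
A polynomial solution: f(k) = k*(k + 1)**2*(k**2 - 2*k + 2)/5.
Then R = B(k−1)f/C = k*(k + 1)*(k**2 - 2*k + 2)/(5*k**3 + 5*k**2 + 2*k + 4), so s_k = R(k)·t_k = 2*k*(k**4 - k**2 + 2*k + 2).
Check: Δs_k = 10*k**4 + 20*k**3 + 14*k**2 + 12*k + 8. ✓
Telescoping: Σ = s_(10) − s_(3) = 198440 − (480) = 197960.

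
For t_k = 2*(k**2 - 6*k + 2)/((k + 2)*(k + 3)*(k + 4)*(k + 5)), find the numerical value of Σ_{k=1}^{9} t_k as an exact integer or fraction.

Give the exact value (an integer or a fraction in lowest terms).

Σ = -69/1820

Ratio r(k) = (k**3 - 2*k**2 - 11*k - 6)/(k**3 - 34*k + 12).
So A=k + 2 and B=k + 6, with C=k**2 - 6*k + 2.
Key eq: (k + 2)·f(k+1) = (k + 5)·f(k) + (k**2 - 6*k + 2).
From deg A=1, deg B=1, deg C=2: d=3.
Coefficient equations give f(k) = k*(k**2 - 15*k + 38)/24.
R(k) = B(k−1)·f(k)/C(k) = k*(k + 5)*(k**2 - 15*k + 38)/(24*(k**2 - 6*k + 2)); s_k = R·t_k = k*(k**2 - 15*k + 38)/(12*(k + 2)*(k + 3)*(k + 4)).
Verify: 2*(k**2 - 6*k + 2)/(k**4 + 14*k**3 + 71*k**2 + 154*k + 120) matches t_k.
Σ_(k=1)^(9) t_k = s_(10) − s_(1) = -5/1092 − (1/30) = -69/1820.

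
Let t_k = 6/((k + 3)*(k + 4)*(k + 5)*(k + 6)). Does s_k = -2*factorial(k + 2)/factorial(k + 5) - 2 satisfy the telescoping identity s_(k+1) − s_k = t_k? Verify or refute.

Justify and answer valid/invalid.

valid (s_(k+1) − s_k reduces to t_k)

s_(k+1) = -2*factorial(k + 3)/factorial(k + 6) - 2
s_(k+1) − s_k = 6/((k + 3)*(k + 4)*(k + 5)*(k + 6))
(s_(k+1) − s_k) − t_k = 0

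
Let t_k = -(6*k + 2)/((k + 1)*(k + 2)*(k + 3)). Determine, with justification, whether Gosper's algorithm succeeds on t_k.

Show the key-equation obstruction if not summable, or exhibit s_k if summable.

Yes. s_k = -2*k**2/(k**2 + 3*k + 2).

t_(k+1)/t_k = (k + 1)*(3*k + 4)/((k + 4)*(3*k + 1)).
A = k + 1, B = k + 4, C = k + 1/3.
Set up (k + 1)·f(k+1) − (k + 3)·f(k) − (k + 1/3) = 0.
From deg A=1, deg B=1, deg C=1: d=2.
Solving with deg f ≤ 2: f(k) = k**2/3.
Certificate R = B(k−1)f/C = k**2*(k + 3)/(3*k + 1) gives s_k = -2*k**2/(k**2 + 3*k + 2).
Δs = 2*(-3*k - 1)/(k**3 + 6*k**2 + 11*k + 6), as required.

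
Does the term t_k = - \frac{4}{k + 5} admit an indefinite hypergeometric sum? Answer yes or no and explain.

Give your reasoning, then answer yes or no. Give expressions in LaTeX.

No — the linear system for f has no solution.

r(k) = (k + 5)/(k + 6) after simplifying.
So A=k + 5 and B=k + 6, with C=1.
Set up (k + 5)·f(k+1) − (k + 5)·f(k) − (1) = 0.
Bound: deg f ≤ 0.
Put f(k) = c0: A·f(k+1) − B(k−1)·f(k) − C = -1; need -1 = 0 — inconsistent ⇒ no f, not summable.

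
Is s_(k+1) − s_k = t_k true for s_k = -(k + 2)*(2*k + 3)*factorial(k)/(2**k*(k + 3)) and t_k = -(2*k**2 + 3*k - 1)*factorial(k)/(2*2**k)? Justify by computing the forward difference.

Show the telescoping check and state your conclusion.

s_(k+1) = -(k + 3)*(2*k + 5)*factorial(k + 1)/(2*2**k*(k + 4))
s_(k+1) − s_k = -(2*k**4 + 15*k**3 + 35*k**2 + 25*k - 3)*factorial(k)/(2*2**k*(k + 3)*(k + 4))
(s_(k+1) − s_k) − t_k = (2*k**3 + 9*k**2 + 4*k - 9)*factorial(k)/(2*2**k*(k + 3)*(k + 4))

Invalid: residual (2*k**3 + 9*k**2 + 4*k - 9)*factorial(k)/(2*2**k*(k + 3)*(k + 4)) ≠ 0.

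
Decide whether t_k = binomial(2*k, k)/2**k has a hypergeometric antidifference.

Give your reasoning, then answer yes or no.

The ratio is (2*k + 1)/(k + 1).
A = 2*k + 1, B = k + 1, C = 1.
Key eq: (2*k + 1)·f(k+1) = (k)·f(k) + (1).
Bound: deg f ≤ -1.
deg f ≤ -1 is impossible — no certificate.

No; the degree bound rules out any f.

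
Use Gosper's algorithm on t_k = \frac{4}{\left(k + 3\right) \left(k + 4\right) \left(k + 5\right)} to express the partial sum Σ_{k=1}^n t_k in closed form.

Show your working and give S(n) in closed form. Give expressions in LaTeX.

S(n) = \frac{n \left(n + 9\right)}{10 \left(n^{2} + 9 n + 20\right)}

t_(k+1)/t_k = (k + 3)/(k + 6).
Normal form (A,B,C) = (k + 3, k + 6, 1).
Set up (k + 3)·f(k+1) − (k + 5)·f(k) − (1) = 0.
d = 2 from the (1,1,0) case.
Solve for f: f(k) = k*(k + 7)/24 (degree 2 ≤ 2).
Certificate R = B(k−1)f/C = k*(k + 5)*(k + 7)/24 gives s_k = k*(k + 7)/(6*(k + 3)*(k + 4)).
Δs = 4/(k**3 + 12*k**2 + 47*k + 60), as required.
Evaluate: s_(n+1) = (n**2 + 9*n + 8)/(6*(n**2 + 9*n + 20)); subtract s_(1) = 1/15 ⇒ S(n) = n*(n + 9)/(10*(n**2 + 9*n + 20)).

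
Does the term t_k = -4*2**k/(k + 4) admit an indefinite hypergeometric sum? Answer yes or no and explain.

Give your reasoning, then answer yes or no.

No. Not Gosper-summable.

t_(k+1)/t_k = 2*(k + 4)/(k + 5).
Take A(k)=2*k + 8, B(k)=k + 5, C(k)=1.
Solve (2*k + 8)·f(k+1) − (k + 4)·f(k) = 1.
Degrees (1,1,0) ⇒ d ≤ -1.
Negative degree bound (-1): no f exists, t_k not Gosper-summable.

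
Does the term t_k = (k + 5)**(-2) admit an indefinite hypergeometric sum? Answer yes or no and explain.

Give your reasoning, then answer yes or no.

No. Not Gosper-summable.

The ratio is (k + 5)**2/(k + 6)**2.
Factor: A=k**2 + 10*k + 25; B=k**2 + 12*k + 36; C=1.
Solve (k**2 + 10*k + 25)·f(k+1) − (k**2 + 10*k + 25)·f(k) = 1.
deg f ≤ 0 (via 2,2,0).
Generic f = c0 gives residual -1; -1 = 0 cannot hold, so t_k is not Gosper-summable.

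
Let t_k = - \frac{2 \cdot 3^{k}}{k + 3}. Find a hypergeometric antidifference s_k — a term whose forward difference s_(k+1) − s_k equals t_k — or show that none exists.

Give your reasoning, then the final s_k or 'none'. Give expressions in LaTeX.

not Gosper-summable; s_k does not exist

r(k) = 3*(k + 3)/(k + 4) after simplifying.
Normal form (A,B,C) = (3*k + 9, k + 4, 1).
Key eq: (3*k + 9)·f(k+1) = (k + 3)·f(k) + (1).
Bound: deg f ≤ -1.
Negative degree bound (-1): no f exists, t_k not Gosper-summable.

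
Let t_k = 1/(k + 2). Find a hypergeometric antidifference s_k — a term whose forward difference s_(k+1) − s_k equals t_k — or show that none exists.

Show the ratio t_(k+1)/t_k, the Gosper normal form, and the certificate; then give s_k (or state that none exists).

Ratio r(k) = (k + 2)/(k + 3).
Factor: A=k + 2; B=k + 3; C=1.
f must satisfy (k + 2)·f(k+1) − (k + 2)·f(k) = 1.
Bound: deg f ≤ 0.
Write f(k) = c0. Then LHS − RHS = -1, requiring -1 = 0: contradictory. No certificate.

not Gosper-summable; s_k does not exist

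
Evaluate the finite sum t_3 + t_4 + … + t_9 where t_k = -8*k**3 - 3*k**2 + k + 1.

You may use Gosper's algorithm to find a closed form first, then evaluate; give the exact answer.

r(k) = (8*k**3 + 27*k**2 + 29*k + 9)/(8*k**3 + 3*k**2 - k - 1) after simplifying.
Factor: A=1; B=1; C=k**3 + 3*k**2/8 - k/8 - 1/8.
Key eq: (1)·f(k+1) = (1)·f(k) + (k**3 + 3*k**2/8 - k/8 - 1/8).
Degrees (0,0,3) ⇒ d ≤ 4.
Match coefficients ⇒ f(k) = k**3*(2*k - 3)/8.
So s_k = (B(k−1)f/C)·t_k = (k**3*(2*k - 3)/(8*k**3 + 3*k**2 - k - 1))·t_k = k**3*(3 - 2*k).
Δs = -8*k**3 - 3*k**2 + k + 1, as required.
Sum = s_(10) − s_(3); s_(10) = -17000, s_(3) = -81 ⇒ -16919.

Σ = -16919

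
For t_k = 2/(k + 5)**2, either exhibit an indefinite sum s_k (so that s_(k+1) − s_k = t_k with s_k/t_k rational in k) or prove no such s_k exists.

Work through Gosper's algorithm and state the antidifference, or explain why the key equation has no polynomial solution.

none (Gosper's algorithm certifies no s_k)

Step 1: r(k) = (k + 5)**2/(k + 6)**2.
Normal form (A,B,C) = (k**2 + 10*k + 25, k**2 + 12*k + 36, 1).
f must satisfy (k**2 + 10*k + 25)·f(k+1) − (k**2 + 10*k + 25)·f(k) = 1.
Degrees (2,2,0) ⇒ d ≤ 0.
f = c0 ⇒ A·f(k+1) − B(k−1)·f(k) − C = -1. The system {-1 = 0} is inconsistent; no antidifference.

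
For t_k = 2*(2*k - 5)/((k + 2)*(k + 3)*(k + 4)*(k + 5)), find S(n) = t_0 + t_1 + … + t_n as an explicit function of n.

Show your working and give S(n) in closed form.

S(n) = (-n**3 - 12*n**2 - 71*n - 60)/(12*(n**3 + 12*n**2 + 47*n + 60))

Ratio r(k) = (k + 2)*(2*k - 3)/((k + 6)*(2*k - 5)).
Take A(k)=k + 2, B(k)=k + 6, C(k)=k - 5/2.
Set up (k + 2)·f(k+1) − (k + 5)·f(k) − (k - 5/2) = 0.
From deg A=1, deg B=1, deg C=1: d=3.
A polynomial solution: f(k) = -k*(k**2 + 9*k + 50)/48.
R(k) = B(k−1)·f(k)/C(k) = -k*(k + 5)*(k**2 + 9*k + 50)/(24*(2*k - 5)); s_k = R·t_k = k*(-k**2 - 9*k - 50)/(12*(k + 2)*(k + 3)*(k + 4)).
Δs = 2*(2*k - 5)/(k**4 + 14*k**3 + 71*k**2 + 154*k + 120), as required.
s_(n+1) = (-n**3 - 12*n**2 - 71*n - 60)/(12*(n**3 + 12*n**2 + 47*n + 60)) and s_(0) = 0, so S(n) = (-n**3 - 12*n**2 - 71*n - 60)/(12*(n**3 + 12*n**2 + 47*n + 60)).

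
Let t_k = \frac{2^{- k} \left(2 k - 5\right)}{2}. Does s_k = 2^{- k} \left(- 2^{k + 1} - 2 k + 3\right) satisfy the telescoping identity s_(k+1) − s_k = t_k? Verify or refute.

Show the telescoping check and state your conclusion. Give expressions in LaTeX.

s_(k+1) = -2 - k/2**k + 1/(2*2**k)
s_(k+1) − s_k = (2*k - 5)/(2*2**k)
(s_(k+1) − s_k) − t_k = 0

Valid — Δs_k = t_k.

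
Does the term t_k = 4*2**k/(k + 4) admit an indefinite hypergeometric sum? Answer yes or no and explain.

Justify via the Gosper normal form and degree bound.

No; the degree bound rules out any f.

Ratio r(k) = 2*(k + 4)/(k + 5).
Take A(k)=2*k + 8, B(k)=k + 5, C(k)=1.
Solve (2*k + 8)·f(k+1) − (k + 4)·f(k) = 1.
deg f ≤ -1 (via 1,1,0).
Bound -1 < 0, so the key equation has no polynomial solution.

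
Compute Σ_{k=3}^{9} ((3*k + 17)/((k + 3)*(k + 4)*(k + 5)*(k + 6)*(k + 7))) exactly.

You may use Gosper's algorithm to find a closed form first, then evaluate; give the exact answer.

Σ = 181/78624

Step 1: r(k) = (k + 3)*(3*k + 20)/((k + 8)*(3*k + 17)).
Normal form (A,B,C) = (k + 3, k + 8, k + 17/3).
Need (k + 3)·f(k+1) − (k + 7)·f(k) = k + 17/3.
From deg A=1, deg B=1, deg C=1: d=4.
A polynomial solution: f(k) = k*(k + 5)*(k**2 + 13*k + 54)/216.
R(k) = B(k−1)·f(k)/C(k) = k*(k + 5)*(k + 7)*(k**2 + 13*k + 54)/(72*(3*k + 17)); s_k = R·t_k = k*(k**2 + 13*k + 54)/(72*(k**3 + 13*k**2 + 54*k + 72)).
s_(k+1) − s_k = (3*k + 17)/(k**5 + 25*k**4 + 245*k**3 + 1175*k**2 + 2754*k + 2520) = t_k.
Evaluate s at k=10 and k=3: 355/26208 and 17/1512; difference 181/78624.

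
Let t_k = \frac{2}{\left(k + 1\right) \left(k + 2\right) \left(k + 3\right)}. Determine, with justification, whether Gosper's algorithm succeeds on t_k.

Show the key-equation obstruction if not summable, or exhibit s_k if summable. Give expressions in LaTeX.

r(k) = (k + 1)/(k + 4) after simplifying.
Factor: A=k + 1; B=k + 4; C=1.
Key eq: (k + 1)·f(k+1) = (k + 3)·f(k) + (1).
From deg A=1, deg B=1, deg C=0: d=2.
Solving with deg f ≤ 2: f(k) = k*(k + 3)/4.
So s_k = (B(k−1)f/C)·t_k = (k*(k + 3)**2/4)·t_k = k*(k + 3)/(2*(k + 1)*(k + 2)).
Δs = 2/(k**3 + 6*k**2 + 11*k + 6), as required.

Yes. s_k = \frac{k \left(k + 3\right)}{2 \left(k + 1\right) \left(k + 2\right)}.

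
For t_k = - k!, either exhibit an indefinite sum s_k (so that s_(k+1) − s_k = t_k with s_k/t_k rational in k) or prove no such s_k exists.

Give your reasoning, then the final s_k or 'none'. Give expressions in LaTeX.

The ratio is k + 1.
Gosper form: A/B · C(k+1)/C(k) with A=k + 1, B=1, C=1.
Need (k + 1)·f(k+1) − (1)·f(k) = 1.
Degrees (1,0,0) ⇒ d ≤ -1.
d = -1 < 0 ⇒ no nonzero polynomial f; not summable.

none — t_k is not Gosper-summable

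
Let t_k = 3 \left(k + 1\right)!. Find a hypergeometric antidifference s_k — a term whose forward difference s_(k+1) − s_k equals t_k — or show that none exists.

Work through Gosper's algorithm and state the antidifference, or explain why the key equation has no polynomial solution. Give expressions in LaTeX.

Step 1: r(k) = k + 2.
So A=k + 2 and B=1, with C=1.
f must satisfy (k + 2)·f(k+1) − (1)·f(k) = 1.
d = -1 from the (1,0,0) case.
Bound -1 < 0, so the key equation has no polynomial solution.

not Gosper-summable; s_k does not exist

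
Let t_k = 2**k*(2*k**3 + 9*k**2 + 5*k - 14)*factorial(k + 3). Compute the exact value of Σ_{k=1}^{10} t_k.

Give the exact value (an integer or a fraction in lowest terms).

Step 1: r(k) = 2*(2*k**4 + 23*k**3 + 89*k**2 + 118*k + 8)/(2*k**3 + 9*k**2 + 5*k - 14).
So A=2*k + 8 and B=1, with C=k**3 + 9*k**2/2 + 5*k/2 - 7.
Set up (2*k + 8)·f(k+1) − (1)·f(k) − (k**3 + 9*k**2/2 + 5*k/2 - 7) = 0.
deg f ≤ 2 (via 1,0,3).
Solve for f: f(k) = (k - 2)*(k + 1)/2 (degree 2 ≤ 2).
Get s_k = R·t_k = 2**k*(k - 2)*(k + 1)*factorial(k + 3) with R(k) = B(k−1)f(k)/C(k) = (k - 2)*(k + 1)/(2*k**3 + 9*k**2 + 5*k - 14).
Check: Δs_k = 2**k*(2*k**3 + 9*k**2 + 5*k - 14)*factorial(k + 3). ✓
Evaluate s at k=11 and k=1: 19282443160780800 and -96; difference 19282443160780896.

Σ = 19282443160780896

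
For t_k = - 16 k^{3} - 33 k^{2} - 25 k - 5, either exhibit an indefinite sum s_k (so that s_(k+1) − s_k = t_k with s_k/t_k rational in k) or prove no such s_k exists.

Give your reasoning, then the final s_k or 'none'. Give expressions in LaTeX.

s_k = k \left(- 4 k^{3} - 3 k^{2} + 2\right)

Compute t_(k+1)/t_k: get (16*k**3 + 81*k**2 + 139*k + 79)/(16*k**3 + 33*k**2 + 25*k + 5).
A = 1, B = 1, C = k**3 + 33*k**2/16 + 25*k/16 + 5/16.
Solve (1)·f(k+1) − (1)·f(k) = k**3 + 33*k**2/16 + 25*k/16 + 5/16.
From deg A=0, deg B=0, deg C=3: d=4.
Coefficient equations give f(k) = k*(4*k**3 + 3*k**2 - 2)/16.
Then R = B(k−1)f/C = k*(4*k**3 + 3*k**2 - 2)/(16*k**3 + 33*k**2 + 25*k + 5), so s_k = R(k)·t_k = k*(-4*k**3 - 3*k**2 + 2).
Verify: -16*k**3 - 33*k**2 - 25*k - 5 matches t_k.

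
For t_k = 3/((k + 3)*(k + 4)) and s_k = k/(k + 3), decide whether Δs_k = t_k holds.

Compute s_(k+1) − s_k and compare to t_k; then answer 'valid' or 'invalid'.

Valid: the claim telescopes to t_k.

s_(k+1) = (k + 1)/(k + 4)
s_(k+1) − s_k = 3/(k**2 + 7*k + 12)
(s_(k+1) − s_k) − t_k = 0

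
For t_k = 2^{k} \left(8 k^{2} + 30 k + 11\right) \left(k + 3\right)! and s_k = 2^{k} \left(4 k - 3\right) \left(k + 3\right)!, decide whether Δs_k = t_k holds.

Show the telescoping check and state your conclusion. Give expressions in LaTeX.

s_(k+1) = 2**(k + 1)*(4*k + 1)*factorial(k + 4)
s_(k+1) − s_k = 2**k*(8*k**2 + 30*k + 11)*factorial(k + 3)
(s_(k+1) − s_k) − t_k = 0

valid; difference matches t_k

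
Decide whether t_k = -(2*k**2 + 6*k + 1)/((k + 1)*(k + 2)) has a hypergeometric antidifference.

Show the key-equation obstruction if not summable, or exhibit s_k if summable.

t_(k+1)/t_k = (k + 1)*(6*k + 2*(k + 1)**2 + 7)/((k + 3)*(2*k**2 + 6*k + 1)).
So A=k + 1 and B=k + 3, with C=k**2 + 3*k + 1/2.
Need (k + 1)·f(k+1) − (k + 2)·f(k) = k**2 + 3*k + 1/2.
d = 2 from the (1,1,2) case.
Solving with deg f ≤ 2: f(k) = k*(2*k - 1)/2.
Get s_k = R·t_k = k*(1 - 2*k)/(k + 1) with R(k) = B(k−1)f(k)/C(k) = k*(k + 2)*(2*k - 1)/(2*k**2 + 6*k + 1).
Verify: (-2*k**2 - 6*k - 1)/(k**2 + 3*k + 2) matches t_k.

Yes. s_k = k*(1 - 2*k)/(k + 1).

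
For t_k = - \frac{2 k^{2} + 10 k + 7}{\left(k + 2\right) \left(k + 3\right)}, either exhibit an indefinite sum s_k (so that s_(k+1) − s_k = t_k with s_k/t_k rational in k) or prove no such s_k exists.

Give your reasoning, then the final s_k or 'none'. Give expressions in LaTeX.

s_k = \frac{k \left(- 4 k - 3\right)}{2 \left(k + 2\right)}

The ratio is (k + 2)*(10*k + 2*(k + 1)**2 + 17)/((k + 4)*(2*k**2 + 10*k + 7)).
Take A(k)=k + 2, B(k)=k + 4, C(k)=k**2 + 5*k + 7/2.
Need (k + 2)·f(k+1) − (k + 3)·f(k) = k**2 + 5*k + 7/2.
Degrees (1,1,2) ⇒ d ≤ 2.
A polynomial solution: f(k) = k*(4*k + 3)/4.
Get s_k = R·t_k = k*(-4*k - 3)/(2*(k + 2)) with R(k) = B(k−1)f(k)/C(k) = k*(k + 3)*(4*k + 3)/(2*(2*k**2 + 10*k + 7)).
Verify: (-2*k**2 - 10*k - 7)/(k**2 + 5*k + 6) matches t_k.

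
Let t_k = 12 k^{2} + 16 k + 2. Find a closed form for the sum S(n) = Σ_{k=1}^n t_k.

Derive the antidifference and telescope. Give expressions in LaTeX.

S(n) = 2 n \left(2 n^{2} + 7 n + 6\right)

t_(k+1)/t_k = (6*k**2 + 20*k + 15)/(6*k**2 + 8*k + 1).
Normal form (A,B,C) = (1, 1, k**2 + 4*k/3 + 1/6).
f must satisfy (1)·f(k+1) − (1)·f(k) = k**2 + 4*k/3 + 1/6.
deg f ≤ 3 (via 0,0,2).
Coefficient equations give f(k) = k*(2*k**2 + k - 2)/6.
So s_k = (B(k−1)f/C)·t_k = (k*(2*k**2 + k - 2)/(6*k**2 + 8*k + 1))·t_k = 2*k*(2*k**2 + k - 2).
Check: Δs_k = 12*k**2 + 16*k + 2. ✓
Σ_(k=1)^n t_k = s_(n+1) − s_(1) = (4*n**3 + 14*n**2 + 12*n + 2) − (2), i.e. 2*n*(2*n**2 + 7*n + 6).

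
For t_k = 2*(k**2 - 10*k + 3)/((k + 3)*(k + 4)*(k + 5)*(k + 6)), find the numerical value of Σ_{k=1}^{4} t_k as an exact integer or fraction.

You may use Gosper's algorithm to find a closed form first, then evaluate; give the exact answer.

Σ = -1/20

Step 1: r(k) = -(k + 3)*(10*k - (k + 1)**2 + 7)/((k + 7)*(k**2 - 10*k + 3)).
Take A(k)=k + 3, B(k)=k + 7, C(k)=k**2 - 10*k + 3.
Set up (k + 3)·f(k+1) − (k + 6)·f(k) − (k**2 - 10*k + 3) = 0.
deg f ≤ 3 (via 1,1,2).
Coefficient equations give f(k) = k*(k**2 - 108*k + 227)/120.
Get s_k = R·t_k = k*(k**2 - 108*k + 227)/(60*(k + 3)*(k + 4)*(k + 5)) with R(k) = B(k−1)f(k)/C(k) = k*(k + 6)*(k**2 - 108*k + 227)/(120*(k**2 - 10*k + 3)).
Check: Δs_k = 2*(k**2 - 10*k + 3)/(k**4 + 18*k**3 + 119*k**2 + 342*k + 360). ✓
Telescoping: Σ = s_(5) − s_(1) = -1/30 − (1/60) = -1/20.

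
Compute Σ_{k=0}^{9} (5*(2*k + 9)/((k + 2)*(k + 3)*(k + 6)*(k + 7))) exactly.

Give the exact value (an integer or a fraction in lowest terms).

Ratio r(k) = (k + 2)*(k + 6)*(2*k + 11)/((k + 4)*(k + 8)*(2*k + 9)).
Normal form (A,B,C) = (k + 2, k + 8, k**3 + 27*k**2/2 + 121*k/2 + 90).
Key eq: (k + 2)·f(k+1) = (k + 7)·f(k) + (k**3 + 27*k**2/2 + 121*k/2 + 90).
d = 5 from the (1,1,3) case.
A polynomial solution: f(k) = k*(k + 3)*(k + 4)*(k + 5)*(k + 8)/24.
Then R = B(k−1)f/C = k*(k + 3)*(k + 7)*(k + 8)/(12*(2*k + 9)), so s_k = R(k)·t_k = 5*k*(k + 8)/(12*(k**2 + 8*k + 12)).
s_(k+1) − s_k = 5*(2*k + 9)/(k**4 + 18*k**3 + 113*k**2 + 288*k + 252) = t_k.
Sum = s_(10) − s_(0); s_(10) = 25/64, s_(0) = 0 ⇒ 25/64.

Σ = 25/64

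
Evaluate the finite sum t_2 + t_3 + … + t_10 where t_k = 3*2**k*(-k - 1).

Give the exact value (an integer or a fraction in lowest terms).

Σ = -61428

The ratio is 2*(k + 2)/(k + 1).
A = 2, B = 1, C = k + 1.
Solve (2)·f(k+1) − (1)·f(k) = k + 1.
deg f ≤ 1 (via 0,0,1).
A polynomial solution: f(k) = k - 1.
Get s_k = R·t_k = 3*2**k*(1 - k) with R(k) = B(k−1)f(k)/C(k) = (k - 1)/(k + 1).
s_(k+1) − s_k = 3*2**k*(-k - 1) = t_k.
Telescoping: Σ = s_(11) − s_(2) = -61440 − (-12) = -61428.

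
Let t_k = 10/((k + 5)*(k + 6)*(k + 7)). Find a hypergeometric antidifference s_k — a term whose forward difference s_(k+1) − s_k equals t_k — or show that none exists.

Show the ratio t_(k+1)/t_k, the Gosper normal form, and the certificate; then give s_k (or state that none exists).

Step 1: r(k) = (k + 5)/(k + 8).
A = k + 5, B = k + 8, C = 1.
Set up (k + 5)·f(k+1) − (k + 7)·f(k) − (1) = 0.
d = 2 from the (1,1,0) case.
Match coefficients ⇒ f(k) = k*(k + 11)/60.
Then R = B(k−1)f/C = k*(k + 7)*(k + 11)/60, so s_k = R(k)·t_k = k*(k + 11)/(6*(k + 5)*(k + 6)).
Verify: 10/(k**3 + 18*k**2 + 107*k + 210) matches t_k.

s_k = k*(k + 11)/(6*(k + 5)*(k + 6))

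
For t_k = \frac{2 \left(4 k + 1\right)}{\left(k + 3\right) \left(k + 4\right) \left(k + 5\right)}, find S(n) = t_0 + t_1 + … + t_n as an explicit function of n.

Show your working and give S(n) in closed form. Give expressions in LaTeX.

The ratio is (k + 3)*(4*k + 5)/((k + 6)*(4*k + 1)).
Normal form (A,B,C) = (k + 3, k + 6, k + 1/4).
Key eq: (k + 3)·f(k+1) = (k + 5)·f(k) + (k + 1/4).
d = 2 from the (1,1,1) case.
Match coefficients ⇒ f(k) = k*(13*k - 5)/96.
Get s_k = R·t_k = k*(13*k - 5)/(12*(k + 3)*(k + 4)) with R(k) = B(k−1)f(k)/C(k) = k*(k + 5)*(13*k - 5)/(24*(4*k + 1)).
Δs = 2*(4*k + 1)/(k**3 + 12*k**2 + 47*k + 60), as required.
Evaluate: s_(n+1) = (13*n**2 + 21*n + 8)/(12*(n**2 + 9*n + 20)); subtract s_(0) = 0 ⇒ S(n) = (13*n**2 + 21*n + 8)/(12*(n**2 + 9*n + 20)).

S(n) = \frac{13 n^{2} + 21 n + 8}{12 \left(n^{2} + 9 n + 20\right)}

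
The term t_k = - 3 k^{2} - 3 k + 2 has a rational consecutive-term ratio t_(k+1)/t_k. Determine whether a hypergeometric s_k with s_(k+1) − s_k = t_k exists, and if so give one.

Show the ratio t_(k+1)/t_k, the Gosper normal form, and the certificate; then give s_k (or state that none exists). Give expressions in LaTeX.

The ratio is (3*k**2 + 9*k + 4)/(3*k**2 + 3*k - 2).
Factor: A=1; B=1; C=k**2 + k - 2/3.
Need (1)·f(k+1) − (1)·f(k) = k**2 + k - 2/3.
deg f ≤ 3 (via 0,0,2).
Coefficient equations give f(k) = k*(k**2 - 3)/3.
Certificate R = B(k−1)f/C = k*(k**2 - 3)/(3*k**2 + 3*k - 2) gives s_k = k*(3 - k**2).
Check: Δs_k = -3*k**2 - 3*k + 2. ✓

s_k = k \left(3 - k^{2}\right)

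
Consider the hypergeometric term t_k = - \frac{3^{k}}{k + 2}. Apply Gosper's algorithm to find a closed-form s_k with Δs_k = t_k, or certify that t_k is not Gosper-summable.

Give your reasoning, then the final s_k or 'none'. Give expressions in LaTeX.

r(k) = 3*(k + 2)/(k + 3) after simplifying.
A = 3*k + 6, B = k + 3, C = 1.
Solve (3*k + 6)·f(k+1) − (k + 2)·f(k) = 1.
From deg A=1, deg B=1, deg C=0: d=-1.
Negative degree bound (-1): no f exists, t_k not Gosper-summable.

none (Gosper's algorithm certifies no s_k)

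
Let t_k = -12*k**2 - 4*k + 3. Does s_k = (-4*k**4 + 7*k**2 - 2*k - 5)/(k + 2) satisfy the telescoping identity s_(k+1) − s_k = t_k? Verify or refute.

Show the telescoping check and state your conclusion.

s_(k+1) = (-2*k - 4*(k + 1)**4 + 7*(k + 1)**2 - 7)/(k + 3)
s_(k+1) − s_k = (-12*k**4 - 56*k**3 - 57*k**2 - k + 7)/(k**2 + 5*k + 6)
(s_(k+1) − s_k) − t_k = (8*k**3 + 32*k**2 + 8*k - 11)/(k**2 + 5*k + 6)

Invalid: residual (8*k**3 + 32*k**2 + 8*k - 11)/(k**2 + 5*k + 6) ≠ 0.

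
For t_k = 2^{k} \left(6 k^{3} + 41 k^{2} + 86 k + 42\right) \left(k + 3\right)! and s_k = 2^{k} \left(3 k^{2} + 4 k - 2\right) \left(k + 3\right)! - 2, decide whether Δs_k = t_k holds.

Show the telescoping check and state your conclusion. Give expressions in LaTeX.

Valid — Δs_k = t_k.

s_(k+1) = 2**(k + 1)*(4*k + 3*(k + 1)**2 + 2)*factorial(k + 4) - 2
s_(k+1) − s_k = 2**k*(6*k**3 + 41*k**2 + 86*k + 42)*factorial(k + 3)
(s_(k+1) − s_k) − t_k = 0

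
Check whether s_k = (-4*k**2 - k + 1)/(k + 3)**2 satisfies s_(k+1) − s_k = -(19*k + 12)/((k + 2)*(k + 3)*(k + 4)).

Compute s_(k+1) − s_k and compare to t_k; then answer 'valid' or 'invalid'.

s_(k+1) = (-k - 4*(k + 1)**2)/(k + 4)**2
s_(k+1) − s_k = (-23*k**2 - 97*k - 52)/(k**4 + 14*k**3 + 73*k**2 + 168*k + 144)
(s_(k+1) − s_k) − t_k = 2*(-2*k**3 + k**2 + 33*k + 20)/(k**5 + 16*k**4 + 101*k**3 + 314*k**2 + 480*k + 288)

Invalid: residual 2*(-2*k**3 + k**2 + 33*k + 20)/(k**5 + 16*k**4 + 101*k**3 + 314*k**2 + 480*k + 288) ≠ 0.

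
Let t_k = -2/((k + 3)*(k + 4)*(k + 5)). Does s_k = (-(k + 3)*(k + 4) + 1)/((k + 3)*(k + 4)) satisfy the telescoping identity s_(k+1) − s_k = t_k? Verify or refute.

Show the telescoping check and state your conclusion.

s_(k+1) = (-(k + 4)*(k + 5) + 1)/((k + 4)*(k + 5))
s_(k+1) − s_k = -2/(k**3 + 12*k**2 + 47*k + 60)
(s_(k+1) − s_k) − t_k = 0

valid (s_(k+1) − s_k reduces to t_k)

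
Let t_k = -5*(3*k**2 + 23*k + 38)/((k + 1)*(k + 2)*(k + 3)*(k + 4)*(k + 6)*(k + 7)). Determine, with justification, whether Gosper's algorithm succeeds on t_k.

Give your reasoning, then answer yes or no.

The ratio is (k + 1)*(k + 6)*(23*k + 3*(k + 1)**2 + 61)/((k + 5)*(k + 8)*(3*k**2 + 23*k + 38)).
A = k + 1, B = k + 8, C = k**3 + 38*k**2/3 + 51*k + 190/3.
f must satisfy (k + 1)·f(k+1) − (k + 7)·f(k) = k**3 + 38*k**2/3 + 51*k + 190/3.
Degrees (1,1,3) ⇒ d ≤ 6.
A polynomial solution: f(k) = k*(k + 2)*(k + 4)*(k + 5)*(k**2 + 10*k + 27)/54.
Then R = B(k−1)f/C = k*(k + 2)*(k + 4)*(k + 7)*(k**2 + 10*k + 27)/(18*(3*k**2 + 23*k + 38)), so s_k = R(k)·t_k = 5*k*(-k**2 - 10*k - 27)/(18*(k**3 + 10*k**2 + 27*k + 18)).
Check: Δs_k = 5*(-3*k**2 - 23*k - 38)/(k**6 + 23*k**5 + 207*k**4 + 925*k**3 + 2144*k**2 + 2412*k + 1008). ✓

Yes. s_k = 5*k*(-k**2 - 10*k - 27)/(18*(k**3 + 10*k**2 + 27*k + 18)).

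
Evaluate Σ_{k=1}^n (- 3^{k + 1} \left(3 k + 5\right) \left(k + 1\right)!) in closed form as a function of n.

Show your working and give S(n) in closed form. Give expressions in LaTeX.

The ratio is 3*(k + 2)*(3*k + 8)/(3*k + 5).
A = 3*k + 6, B = 1, C = k + 5/3.
f must satisfy (3*k + 6)·f(k+1) − (1)·f(k) = k + 5/3.
From deg A=1, deg B=0, deg C=1: d=0.
Solve for f: f(k) = 1/3 (degree 0 ≤ 0).
Certificate R = B(k−1)f/C = 1/(3*k + 5) gives s_k = -3**(k + 1)*factorial(k + 1).
Check: Δs_k = -3**(k + 1)*(3*k + 5)*factorial(k + 1). ✓
Evaluate: s_(n+1) = -3**(n + 2)*factorial(n + 2); subtract s_(1) = -18 ⇒ S(n) = -9*3**n*factorial(n + 2) + 18.

S(n) = - 9 \cdot 3^{n} \left(n + 2\right)! + 18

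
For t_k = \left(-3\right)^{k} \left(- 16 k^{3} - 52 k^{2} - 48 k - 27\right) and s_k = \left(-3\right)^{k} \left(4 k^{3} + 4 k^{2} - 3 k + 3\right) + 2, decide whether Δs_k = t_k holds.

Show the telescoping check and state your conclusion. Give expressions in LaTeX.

s_(k+1) = (-3)**(k + 1)*(-3*k + 4*(k + 1)**3 + 4*(k + 1)**2) + 2
s_(k+1) − s_k = (-3)**k*(-16*k**3 - 52*k**2 - 48*k - 27)
(s_(k+1) − s_k) − t_k = 0

Valid: the claim telescopes to t_k.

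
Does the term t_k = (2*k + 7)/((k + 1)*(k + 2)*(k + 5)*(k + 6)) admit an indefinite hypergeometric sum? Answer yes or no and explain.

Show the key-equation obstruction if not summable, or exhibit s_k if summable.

Yes. s_k = k*(k + 6)/(5*(k**2 + 6*k + 5)).

Ratio r(k) = (k + 1)*(k + 5)*(2*k + 9)/((k + 3)*(k + 7)*(2*k + 7)).
A = k + 1, B = k + 7, C = k**3 + 21*k**2/2 + 73*k/2 + 42.
Need (k + 1)·f(k+1) − (k + 6)·f(k) = k**3 + 21*k**2/2 + 73*k/2 + 42.
Degrees (1,1,3) ⇒ d ≤ 5.
Solving with deg f ≤ 5: f(k) = k*(k + 2)*(k + 3)*(k + 4)*(k + 6)/10.
So s_k = (B(k−1)f/C)·t_k = (k*(k + 2)*(k + 6)**2/(5*(2*k + 7)))·t_k = k*(k + 6)/(5*(k**2 + 6*k + 5)).
Check: Δs_k = (2*k + 7)/(k**4 + 14*k**3 + 65*k**2 + 112*k + 60). ✓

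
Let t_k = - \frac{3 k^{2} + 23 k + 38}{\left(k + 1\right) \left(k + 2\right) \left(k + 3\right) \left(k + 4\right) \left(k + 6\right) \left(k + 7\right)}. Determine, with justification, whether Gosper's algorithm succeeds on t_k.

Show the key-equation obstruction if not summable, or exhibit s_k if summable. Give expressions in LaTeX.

Ratio r(k) = (k + 1)*(k + 6)*(23*k + 3*(k + 1)**2 + 61)/((k + 5)*(k + 8)*(3*k**2 + 23*k + 38)).
Gosper form: A/B · C(k+1)/C(k) with A=k + 1, B=k + 8, C=k**3 + 38*k**2/3 + 51*k + 190/3.
Solve (k + 1)·f(k+1) − (k + 7)·f(k) = k**3 + 38*k**2/3 + 51*k + 190/3.
deg f ≤ 6 (via 1,1,3).
Solving with deg f ≤ 6: f(k) = k*(k + 2)*(k + 4)*(k + 5)*(k**2 + 10*k + 27)/54.
Then R = B(k−1)f/C = k*(k + 2)*(k + 4)*(k + 7)*(k**2 + 10*k + 27)/(18*(3*k**2 + 23*k + 38)), so s_k = R(k)·t_k = k*(-k**2 - 10*k - 27)/(18*(k**3 + 10*k**2 + 27*k + 18)).
Δs = (-3*k**2 - 23*k - 38)/(k**6 + 23*k**5 + 207*k**4 + 925*k**3 + 2144*k**2 + 2412*k + 1008), as required.

Yes. s_k = \frac{k \left(- k^{2} - 10 k - 27\right)}{18 \left(k^{3} + 10 k^{2} + 27 k + 18\right)}.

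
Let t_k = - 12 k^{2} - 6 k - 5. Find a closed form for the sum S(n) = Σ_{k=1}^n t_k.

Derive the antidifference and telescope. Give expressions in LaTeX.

The ratio is (12*k**2 + 30*k + 23)/(12*k**2 + 6*k + 5).
Take A(k)=1, B(k)=1, C(k)=k**2 + k/2 + 5/12.
Set up (1)·f(k+1) − (1)·f(k) − (k**2 + k/2 + 5/12) = 0.
From deg A=0, deg B=0, deg C=2: d=3.
Solving with deg f ≤ 3: f(k) = k*(4*k**2 - 3*k + 4)/12.
R(k) = B(k−1)·f(k)/C(k) = k*(4*k**2 - 3*k + 4)/(12*k**2 + 6*k + 5); s_k = R·t_k = k*(-4*k**2 + 3*k - 4).
Check: Δs_k = -12*k**2 - 6*k - 5. ✓
Telescope: S(n) = s_(n+1) − s_(1) = -4*n**3 - 9*n**2 - 10*n - 5 − (-5) = n*(-4*n**2 - 9*n - 10).

S(n) = n \left(- 4 n^{2} - 9 n - 10\right)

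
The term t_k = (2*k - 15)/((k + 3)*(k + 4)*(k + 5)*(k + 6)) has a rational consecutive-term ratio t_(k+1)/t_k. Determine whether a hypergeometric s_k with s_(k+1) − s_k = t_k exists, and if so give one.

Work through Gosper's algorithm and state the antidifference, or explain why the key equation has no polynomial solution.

t_(k+1)/t_k = (k + 3)*(2*k - 13)/((k + 7)*(2*k - 15)).
Factor: A=k + 3; B=k + 7; C=k - 15/2.
Solve (k + 3)·f(k+1) − (k + 6)·f(k) = k - 15/2.
Degrees (1,1,1) ⇒ d ≤ 3.
Match coefficients ⇒ f(k) = -k*(k**2 + 12*k + 62)/30.
Then R = B(k−1)f/C = -k*(k + 6)*(k**2 + 12*k + 62)/(15*(2*k - 15)), so s_k = R(k)·t_k = k*(-k**2 - 12*k - 62)/(15*(k + 3)*(k + 4)*(k + 5)).
Verify: (2*k - 15)/(k**4 + 18*k**3 + 119*k**2 + 342*k + 360) matches t_k.

s_k = k*(-k**2 - 12*k - 62)/(15*(k + 3)*(k + 4)*(k + 5))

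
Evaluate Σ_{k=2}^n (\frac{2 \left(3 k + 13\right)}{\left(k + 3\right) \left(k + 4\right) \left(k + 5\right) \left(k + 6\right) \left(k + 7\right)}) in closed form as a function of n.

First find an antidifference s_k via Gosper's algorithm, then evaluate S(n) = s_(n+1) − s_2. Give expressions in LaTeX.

r(k) = (k + 3)*(3*k + 16)/((k + 8)*(3*k + 13)) after simplifying.
Gosper form: A/B · C(k+1)/C(k) with A=k + 3, B=k + 8, C=k + 13/3.
Key eq: (k + 3)·f(k+1) = (k + 7)·f(k) + (k + 13/3).
d = 4 from the (1,1,1) case.
Solving with deg f ≤ 4: f(k) = k*(k + 4)*(k**2 + 14*k + 63)/270.
So s_k = (B(k−1)f/C)·t_k = (k*(k + 4)*(k + 7)*(k**2 + 14*k + 63)/(90*(3*k + 13)))·t_k = k*(k**2 + 14*k + 63)/(45*(k**3 + 14*k**2 + 63*k + 90)).
Verify: 2*(3*k + 13)/(k**5 + 25*k**4 + 245*k**3 + 1175*k**2 + 2754*k + 2520) matches t_k.
s_(n+1) = (n**3 + 17*n**2 + 94*n + 78)/(45*(n**3 + 17*n**2 + 94*n + 168)) and s_(2) = 19/1260, so S(n) = (n**3 + 17*n**2 + 94*n - 112)/(140*(n**3 + 17*n**2 + 94*n + 168)).

S(n) = \frac{n^{3} + 17 n^{2} + 94 n - 112}{140 \left(n^{3} + 17 n^{2} + 94 n + 168\right)}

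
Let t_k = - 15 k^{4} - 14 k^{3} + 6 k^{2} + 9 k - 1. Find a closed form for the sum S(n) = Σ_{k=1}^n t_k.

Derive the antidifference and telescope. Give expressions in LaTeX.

S(n) = n \left(- 3 n^{4} - 11 n^{3} - 10 n^{2} + 4 n + 5\right)

t_(k+1)/t_k = (15*k**4 + 74*k**3 + 126*k**2 + 81*k + 15)/(15*k**4 + 14*k**3 - 6*k**2 - 9*k + 1).
A = 1, B = 1, C = k**4 + 14*k**3/15 - 2*k**2/5 - 3*k/5 + 1/15.
Set up (1)·f(k+1) − (1)·f(k) − (k**4 + 14*k**3/15 - 2*k**2/5 - 3*k/5 + 1/15) = 0.
From deg A=0, deg B=0, deg C=4: d=5.
Coefficient equations give f(k) = k*(3*k**4 - 4*k**3 - 4*k**2 + 2*k + 4)/15.
Certificate R = B(k−1)f/C = k*(3*k**4 - 4*k**3 - 4*k**2 + 2*k + 4)/(15*k**4 + 14*k**3 - 6*k**2 - 9*k + 1) gives s_k = k*(-3*k**4 + 4*k**3 + 4*k**2 - 2*k - 4).
Δs = -15*k**4 - 14*k**3 + 6*k**2 + 9*k - 1, as required.
Evaluate: s_(n+1) = -3*n**5 - 11*n**4 - 10*n**3 + 4*n**2 + 5*n - 1; subtract s_(1) = -1 ⇒ S(n) = n*(-3*n**4 - 11*n**3 - 10*n**2 + 4*n + 5).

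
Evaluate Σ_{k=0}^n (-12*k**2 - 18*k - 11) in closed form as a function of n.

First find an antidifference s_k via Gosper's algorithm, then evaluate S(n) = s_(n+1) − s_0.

Step 1: r(k) = (12*k**2 + 42*k + 41)/(12*k**2 + 18*k + 11).
Gosper form: A/B · C(k+1)/C(k) with A=1, B=1, C=k**2 + 3*k/2 + 11/12.
Set up (1)·f(k+1) − (1)·f(k) − (k**2 + 3*k/2 + 11/12) = 0.
d = 3 from the (0,0,2) case.
A polynomial solution: f(k) = k*(4*k**2 + 3*k + 4)/12.
Get s_k = R·t_k = k*(-4*k**2 - 3*k - 4) with R(k) = B(k−1)f(k)/C(k) = k*(4*k**2 + 3*k + 4)/(12*k**2 + 18*k + 11).
Verify: -12*k**2 - 18*k - 11 matches t_k.
Telescope: S(n) = s_(n+1) − s_(0) = -4*n**3 - 15*n**2 - 22*n - 11 − (0) = -4*n**3 - 15*n**2 - 22*n - 11.

S(n) = -4*n**3 - 15*n**2 - 22*n - 11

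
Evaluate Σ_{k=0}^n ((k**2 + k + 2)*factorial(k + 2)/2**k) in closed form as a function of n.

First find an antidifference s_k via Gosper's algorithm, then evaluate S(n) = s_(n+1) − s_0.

S(n) = 4 + n*factorial(n + 3)/2**n

t_(k+1)/t_k = (k + 3)*(k + (k + 1)**2 + 3)/(2*(k**2 + k + 2)).
Gosper form: A/B · C(k+1)/C(k) with A=k/2 + 3/2, B=1, C=k**2 + k + 2.
Solve (k/2 + 3/2)·f(k+1) − (1)·f(k) = k**2 + k + 2.
d = 1 from the (1,0,2) case.
Solving with deg f ≤ 1: f(k) = 2*(k - 1).
R(k) = B(k−1)·f(k)/C(k) = 2*(k - 1)/(k**2 + k + 2); s_k = R·t_k = 2**(1 - k)*(k - 1)*factorial(k + 2).
Verify: (k**2 + k + 2)*factorial(k + 2)/2**k matches t_k.
Evaluate: s_(n+1) = n*factorial(n + 3)/2**n; subtract s_(0) = -4 ⇒ S(n) = 4 + n*factorial(n + 3)/2**n.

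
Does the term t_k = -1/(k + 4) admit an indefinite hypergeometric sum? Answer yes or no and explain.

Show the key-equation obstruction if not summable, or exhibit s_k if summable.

Ratio r(k) = (k + 4)/(k + 5).
So A=k + 4 and B=k + 5, with C=1.
Solve (k + 4)·f(k+1) − (k + 4)·f(k) = 1.
Degrees (1,1,0) ⇒ d ≤ 0.
f = c0 ⇒ A·f(k+1) − B(k−1)·f(k) − C = -1. The system {-1 = 0} is inconsistent; no antidifference.

No — t_k has no hypergeometric antidifference.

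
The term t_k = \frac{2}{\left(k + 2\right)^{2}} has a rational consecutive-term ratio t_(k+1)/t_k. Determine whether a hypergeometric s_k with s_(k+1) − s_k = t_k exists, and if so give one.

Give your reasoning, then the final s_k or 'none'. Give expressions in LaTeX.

r(k) = (k + 2)**2/(k + 3)**2 after simplifying.
Take A(k)=k**2 + 4*k + 4, B(k)=k**2 + 6*k + 9, C(k)=1.
f must satisfy (k**2 + 4*k + 4)·f(k+1) − (k**2 + 4*k + 4)·f(k) = 1.
Bound: deg f ≤ 0.
Write f(k) = c0. Then LHS − RHS = -1, requiring -1 = 0: contradictory. No certificate.

none (Gosper's algorithm certifies no s_k)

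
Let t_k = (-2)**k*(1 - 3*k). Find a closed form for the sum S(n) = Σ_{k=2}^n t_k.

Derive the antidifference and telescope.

S(n) = -2*(-2)**n*n - 4

The ratio is 2*(-3*k - 2)/(3*k - 1).
So A=-2 and B=1, with C=k - 1/3.
Set up (-2)·f(k+1) − (1)·f(k) − (k - 1/3) = 0.
Bound: deg f ≤ 1.
Solve for f: f(k) = -(k - 1)/3 (degree 1 ≤ 1).
Then R = B(k−1)f/C = -(k - 1)/(3*k - 1), so s_k = R(k)·t_k = (-2)**k*(k - 1).
Check: Δs_k = (-2)**k*(1 - 3*k). ✓
s_(n+1) = (-2)**(n + 1)*n and s_(2) = 4, so S(n) = -2*(-2)**n*n - 4.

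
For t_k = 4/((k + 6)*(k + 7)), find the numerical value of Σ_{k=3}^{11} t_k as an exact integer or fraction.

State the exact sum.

Step 1: r(k) = (k + 6)/(k + 8).
So A=k + 6 and B=k + 8, with C=1.
Need (k + 6)·f(k+1) − (k + 7)·f(k) = 1.
From deg A=1, deg B=1, deg C=0: d=1.
Solve for f: f(k) = k/6 (degree 1 ≤ 1).
Certificate R = B(k−1)f/C = k*(k + 7)/6 gives s_k = 2*k/(3*(k + 6)).
Verify: 4/(k**2 + 13*k + 42) matches t_k.
Sum = s_(12) − s_(3); s_(12) = 4/9, s_(3) = 2/9 ⇒ 2/9.

Σ = 2/9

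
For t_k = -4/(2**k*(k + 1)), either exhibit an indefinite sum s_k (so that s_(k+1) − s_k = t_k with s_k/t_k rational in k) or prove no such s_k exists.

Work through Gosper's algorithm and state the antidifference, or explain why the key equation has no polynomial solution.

none — t_k is not Gosper-summable

The ratio is (k + 1)/(2*(k + 2)).
Take A(k)=k/2 + 1/2, B(k)=k + 2, C(k)=1.
f must satisfy (k/2 + 1/2)·f(k+1) − (k + 1)·f(k) = 1.
deg f ≤ -1 (via 1,1,0).
d = -1 < 0 ⇒ no nonzero polynomial f; not summable.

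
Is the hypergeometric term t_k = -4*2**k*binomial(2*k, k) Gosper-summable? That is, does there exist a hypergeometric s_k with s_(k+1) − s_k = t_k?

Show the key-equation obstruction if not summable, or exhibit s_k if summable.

t_(k+1)/t_k = 4*(2*k + 1)/(k + 1).
Factor: A=8*k + 4; B=k + 1; C=1.
Need (8*k + 4)·f(k+1) − (k)·f(k) = 1.
Degrees (1,1,0) ⇒ d ≤ -1.
d = -1 < 0 ⇒ no nonzero polynomial f; not summable.

No. Not Gosper-summable.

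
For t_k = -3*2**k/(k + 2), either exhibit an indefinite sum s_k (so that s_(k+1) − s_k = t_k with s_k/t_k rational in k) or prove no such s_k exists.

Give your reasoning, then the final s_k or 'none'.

none — t_k is not Gosper-summable

Step 1: r(k) = 2*(k + 2)/(k + 3).
Factor: A=2*k + 4; B=k + 3; C=1.
Key eq: (2*k + 4)·f(k+1) = (k + 2)·f(k) + (1).
deg f ≤ -1 (via 1,1,0).
Negative degree bound (-1): no f exists, t_k not Gosper-summable.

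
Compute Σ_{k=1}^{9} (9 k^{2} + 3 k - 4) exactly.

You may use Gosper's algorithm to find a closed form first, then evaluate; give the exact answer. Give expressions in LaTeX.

Σ = 2664

Compute t_(k+1)/t_k: get (9*k**2 + 21*k + 8)/(9*k**2 + 3*k - 4).
A = 1, B = 1, C = k**2 + k/3 - 4/9.
Need (1)·f(k+1) − (1)·f(k) = k**2 + k/3 - 4/9.
d = 3 from the (0,0,2) case.
Solving with deg f ≤ 3: f(k) = k*(3*k**2 - 3*k - 4)/9.
Get s_k = R·t_k = k*(3*k**2 - 3*k - 4) with R(k) = B(k−1)f(k)/C(k) = k*(3*k**2 - 3*k - 4)/(9*k**2 + 3*k - 4).
Verify: 9*k**2 + 3*k - 4 matches t_k.
Σ_(k=1)^(9) t_k = s_(10) − s_(1) = 2660 − (-4) = 2664.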